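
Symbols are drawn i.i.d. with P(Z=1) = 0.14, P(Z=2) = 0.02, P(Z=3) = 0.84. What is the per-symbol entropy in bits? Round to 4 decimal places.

H(Z) = −Σ p·log₂ p.
  −(0.14)·log₂(0.14) = 0.39711
  −(0.02)·log₂(0.02) = 0.11288
  −(0.84)·log₂(0.84) = 0.21129
Sum: 0.39711 + 0.11288 + 0.21129 = 0.7213 bits.

0.7213 bits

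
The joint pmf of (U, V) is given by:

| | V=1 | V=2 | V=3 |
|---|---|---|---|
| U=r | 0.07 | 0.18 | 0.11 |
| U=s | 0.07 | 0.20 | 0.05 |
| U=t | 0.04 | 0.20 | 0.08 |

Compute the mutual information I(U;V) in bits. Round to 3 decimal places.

Marginals: p(U) = (0.3600, 0.3200, 0.3200), p(V) = (0.1800, 0.5800, 0.2400).
I(U;V) = Σ p(x,y)·log₂[p(x,y)/(p(x)p(y))].
  (r,1): 0.07·log₂(1.0802) = 0.0078
  (r,2): 0.18·log₂(0.8621) = -0.0385
  (r,3): 0.11·log₂(1.2731) = 0.0383
  (s,1): 0.07·log₂(1.2153) = 0.0197
  (s,2): 0.20·log₂(1.0776) = 0.0216
  (s,3): 0.05·log₂(0.6510) = -0.0310
  (t,1): 0.04·log₂(0.6944) = -0.0210
  (t,2): 0.20·log₂(1.0776) = 0.0216
  (t,3): 0.08·log₂(1.0417) = 0.0047
Sum = 0.023 bits.

0.023 bits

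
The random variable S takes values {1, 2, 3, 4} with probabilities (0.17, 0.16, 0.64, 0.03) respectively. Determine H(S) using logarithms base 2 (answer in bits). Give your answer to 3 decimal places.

H(S) = −Σ p·log₂ p.
  −(0.17)·log₂(0.17) = 0.4346
  −(0.16)·log₂(0.16) = 0.4230
  −(0.64)·log₂(0.64) = 0.4121
  −(0.03)·log₂(0.03) = 0.1518
Sum: 0.4346 + 0.4230 + 0.4121 + 0.1518 = 1.421 bits.

1.421 bits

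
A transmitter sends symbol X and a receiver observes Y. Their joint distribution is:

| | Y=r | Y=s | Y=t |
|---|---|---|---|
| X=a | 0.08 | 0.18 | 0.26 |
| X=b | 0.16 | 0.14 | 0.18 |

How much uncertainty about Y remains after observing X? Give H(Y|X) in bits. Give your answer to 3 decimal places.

1.509 bits

Chain rule: H(Y|X) = H(X,Y) − H(X).
Marginals: p(X) = (0.5200, 0.4800), p(Y) = (0.2400, 0.3200, 0.4400).
H(X,Y) = 2.5075 bits; H(X) = 0.9988 bits.
H(Y|X) = 2.5075 − 0.9988 = 1.509 bits.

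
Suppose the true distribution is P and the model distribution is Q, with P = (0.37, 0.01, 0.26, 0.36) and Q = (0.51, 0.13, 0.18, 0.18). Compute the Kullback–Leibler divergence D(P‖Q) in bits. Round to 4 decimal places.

0.2896 bits

D(P‖Q) = Σ p·log₂(p/q).
  0.37·log₂(0.37/0.51) = -0.17130
  0.01·log₂(0.01/0.13) = -0.03700
  0.26·log₂(0.26/0.18) = 0.13793
  0.36·log₂(0.36/0.18) = 0.36000
D(P‖Q) = 0.2896 bits.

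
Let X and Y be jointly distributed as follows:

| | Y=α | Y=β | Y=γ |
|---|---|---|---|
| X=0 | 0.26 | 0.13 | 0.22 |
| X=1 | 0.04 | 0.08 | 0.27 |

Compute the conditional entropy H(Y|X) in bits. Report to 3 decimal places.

1.391 bits

Chain rule: H(Y|X) = H(X,Y) − H(X).
Marginals: p(X) = (0.6100, 0.3900), p(Y) = (0.3000, 0.2100, 0.4900).
H(X,Y) = 2.3558 bits; H(X) = 0.9648 bits.
H(Y|X) = 2.3558 − 0.9648 = 1.391 bits.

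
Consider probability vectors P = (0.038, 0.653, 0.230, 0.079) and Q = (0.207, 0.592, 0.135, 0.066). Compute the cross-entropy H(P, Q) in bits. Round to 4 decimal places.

1.5545 bits

H(P,Q) = −Σ p·log₂ q.
  −0.038·log₂(0.207) = 0.08635
  −0.653·log₂(0.592) = 0.49388
  −0.230·log₂(0.135) = 0.66446
  −0.079·log₂(0.066) = 0.30979
H(P,Q) = 1.5545 bits.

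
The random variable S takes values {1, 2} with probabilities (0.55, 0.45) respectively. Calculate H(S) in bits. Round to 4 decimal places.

0.9928 bits

H(S) = −Σ p·log₂ p.
  −(0.55)·log₂(0.55) = 0.47437
  −(0.45)·log₂(0.45) = 0.51840
Sum: 0.47437 + 0.51840 = 0.9928 bits.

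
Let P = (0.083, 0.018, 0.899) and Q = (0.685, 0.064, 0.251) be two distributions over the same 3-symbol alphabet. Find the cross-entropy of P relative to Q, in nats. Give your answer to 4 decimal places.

1.3236 nats

H(P,Q) = −Σ p·ln q.
  −0.083·ln(0.685) = 0.03140
  −0.018·ln(0.064) = 0.04948
  −0.899·ln(0.251) = 1.24269
H(P,Q) = 1.3236 nats.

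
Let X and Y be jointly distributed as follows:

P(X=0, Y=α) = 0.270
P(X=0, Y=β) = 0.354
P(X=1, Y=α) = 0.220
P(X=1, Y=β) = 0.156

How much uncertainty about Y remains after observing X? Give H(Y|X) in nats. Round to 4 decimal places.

Chain rule: H(Y|X) = H(X,Y) − H(X).
Marginals: p(X) = (0.6240, 0.3760), p(Y) = (0.4900, 0.5100).
H(X,Y) = 1.3441 nats; H(X) = 0.6621 nats.
H(Y|X) = 1.3441 − 0.6621 = 0.6820 nats.

0.6820 nats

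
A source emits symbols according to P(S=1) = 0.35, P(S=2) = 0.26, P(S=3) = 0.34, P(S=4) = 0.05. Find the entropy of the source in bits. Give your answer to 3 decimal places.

1.781 bits

H(S) = −Σ p·log₂ p.
  −(0.35)·log₂(0.35) = 0.5301
  −(0.26)·log₂(0.26) = 0.5053
  −(0.34)·log₂(0.34) = 0.5292
  −(0.05)·log₂(0.05) = 0.2161
Sum: 0.5301 + 0.5053 + 0.5292 + 0.2161 = 1.781 bits.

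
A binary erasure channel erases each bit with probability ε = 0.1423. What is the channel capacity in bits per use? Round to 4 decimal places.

0.8577 bits

Binary erasure channel: capacity C = 1 − ε.
C = 1 − 0.1423 = 0.8577 bits per channel use.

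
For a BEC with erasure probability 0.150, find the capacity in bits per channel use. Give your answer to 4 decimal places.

0.8500 bits

Binary erasure channel: capacity C = 1 − ε.
C = 1 − 0.150 = 0.8500 bits per channel use.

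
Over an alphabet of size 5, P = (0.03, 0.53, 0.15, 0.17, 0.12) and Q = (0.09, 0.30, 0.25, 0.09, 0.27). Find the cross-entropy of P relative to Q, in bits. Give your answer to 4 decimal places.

2.1421 bits

H(P,Q) = −Σ p·log₂ q.
  −0.03·log₂(0.09) = 0.10422
  −0.53·log₂(0.30) = 0.92059
  −0.15·log₂(0.25) = 0.30000
  −0.17·log₂(0.09) = 0.59057
  −0.12·log₂(0.27) = 0.22668
H(P,Q) = 2.1421 bits.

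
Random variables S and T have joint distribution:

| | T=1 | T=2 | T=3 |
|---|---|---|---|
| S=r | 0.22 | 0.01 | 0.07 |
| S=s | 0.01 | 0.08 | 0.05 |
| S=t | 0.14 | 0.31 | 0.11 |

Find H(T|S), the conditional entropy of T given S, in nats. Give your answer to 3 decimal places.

0.883 nats

Chain rule: H(T|S) = H(S,T) − H(S).
Marginals: p(S) = (0.3000, 0.1400, 0.5600), p(T) = (0.3700, 0.4000, 0.2300).
H(S,T) = 1.8443 nats; H(S) = 0.9611 nats.
H(T|S) = 1.8443 − 0.9611 = 0.883 nats.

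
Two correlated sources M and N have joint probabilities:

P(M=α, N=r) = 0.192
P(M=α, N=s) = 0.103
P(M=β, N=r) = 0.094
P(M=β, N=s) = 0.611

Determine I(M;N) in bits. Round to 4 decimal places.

0.1888 bits

Marginals: p(M) = (0.2950, 0.7050), p(N) = (0.2860, 0.7140).
I(M;N) = Σ p(x,y)·log₂[p(x,y)/(p(x)p(y))].
  (α,r): 0.192·log₂(2.2757) = 0.22777
  (α,s): 0.103·log₂(0.4890) = -0.10630
  (β,r): 0.094·log₂(0.4662) = -0.10349
  (β,s): 0.611·log₂(1.2138) = 0.17081
Sum = 0.1888 bits.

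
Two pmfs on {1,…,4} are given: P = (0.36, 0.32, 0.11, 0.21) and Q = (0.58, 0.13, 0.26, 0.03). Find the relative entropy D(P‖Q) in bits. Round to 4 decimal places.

D(P‖Q) = Σ p·log₂(p/q).
  0.36·log₂(0.36/0.58) = -0.24770
  0.32·log₂(0.32/0.13) = 0.41586
  0.11·log₂(0.11/0.26) = -0.13651
  0.21·log₂(0.21/0.03) = 0.58954
D(P‖Q) = 0.6212 bits.

0.6212 bits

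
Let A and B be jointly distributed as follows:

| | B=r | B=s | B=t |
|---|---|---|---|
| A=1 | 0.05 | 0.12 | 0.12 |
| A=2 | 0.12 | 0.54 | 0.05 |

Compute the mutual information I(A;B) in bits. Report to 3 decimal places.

Marginals: p(A) = (0.2900, 0.7100), p(B) = (0.1700, 0.6600, 0.1700).
I(A;B) = Σ p(x,y)·log₂[p(x,y)/(p(x)p(y))].
  (1,r): 0.05·log₂(1.0142) = 0.0010
  (1,s): 0.12·log₂(0.6270) = -0.0808
  (1,t): 0.12·log₂(2.4341) = 0.1540
  (2,r): 0.12·log₂(0.9942) = -0.0010
  (2,s): 0.54·log₂(1.1524) = 0.1105
  (2,t): 0.05·log₂(0.4143) = -0.0636
Sum = 0.120 bits.

0.120 bits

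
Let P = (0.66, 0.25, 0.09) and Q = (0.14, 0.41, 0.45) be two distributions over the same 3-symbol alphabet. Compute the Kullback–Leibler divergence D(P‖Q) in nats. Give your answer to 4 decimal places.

0.7549 nats

D(P‖Q) = Σ p·ln(p/q).
  0.66·ln(0.66/0.14) = 1.02339
  0.25·ln(0.25/0.41) = -0.12367
  0.09·ln(0.09/0.45) = -0.14485
D(P‖Q) = 0.7549 nats.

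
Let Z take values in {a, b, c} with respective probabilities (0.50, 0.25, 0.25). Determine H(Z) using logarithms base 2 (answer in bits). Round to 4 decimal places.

1.5000 bits

H(Z) = −Σ p·log₂ p.
  −(0.50)·log₂(0.50) = 0.50000
  −(0.25)·log₂(0.25) = 0.50000
  −(0.25)·log₂(0.25) = 0.50000
Sum: 0.50000 + 0.50000 + 0.50000 = 1.5000 bits.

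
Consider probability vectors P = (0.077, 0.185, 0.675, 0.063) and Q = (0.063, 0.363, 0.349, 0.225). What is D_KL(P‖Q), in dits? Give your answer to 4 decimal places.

D(P‖Q) = Σ p·log₁₀(p/q).
  0.077·log₁₀(0.077/0.063) = 0.00671
  0.185·log₁₀(0.185/0.363) = -0.05416
  0.675·log₁₀(0.675/0.349) = 0.19337
  0.063·log₁₀(0.063/0.225) = -0.03483
D(P‖Q) = 0.1111 dits.

0.1111 dits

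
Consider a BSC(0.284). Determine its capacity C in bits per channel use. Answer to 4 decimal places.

0.1392 bits

Binary symmetric channel: C = 1 − h₂(ε) where h₂ is the binary entropy function.
h₂(0.284) = −0.284·log₂0.284 − 0.716·log₂0.716 = 0.8608.
C = 1 − 0.8608 = 0.1392 bits per channel use.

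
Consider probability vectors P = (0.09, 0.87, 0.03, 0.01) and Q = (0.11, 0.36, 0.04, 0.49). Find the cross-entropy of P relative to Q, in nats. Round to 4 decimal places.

1.1912 nats

H(P,Q) = −Σ p·ln q.
  −0.09·ln(0.11) = 0.19865
  −0.87·ln(0.36) = 0.88884
  −0.03·ln(0.04) = 0.09657
  −0.01·ln(0.49) = 0.00713
H(P,Q) = 1.1912 nats.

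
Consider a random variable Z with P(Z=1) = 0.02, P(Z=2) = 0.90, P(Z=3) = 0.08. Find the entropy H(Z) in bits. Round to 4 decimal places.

H(Z) = −Σ p·log₂ p.
  −(0.02)·log₂(0.02) = 0.11288
  −(0.90)·log₂(0.90) = 0.13680
  −(0.08)·log₂(0.08) = 0.29151
Sum: 0.11288 + 0.13680 + 0.29151 = 0.5412 bits.

0.5412 bits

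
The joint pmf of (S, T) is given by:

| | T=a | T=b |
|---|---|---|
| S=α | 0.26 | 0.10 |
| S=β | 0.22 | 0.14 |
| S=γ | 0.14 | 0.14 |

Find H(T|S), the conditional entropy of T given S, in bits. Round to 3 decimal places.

0.934 bits

Marginals: p(S) = (0.3600, 0.3600, 0.2800), p(T) = (0.6200, 0.3800).
H(T|S) = Σ p(S) · H(T|S=·).
  S=α: p=0.3600, H(T|S=α) = 0.8524
  S=β: p=0.3600, H(T|S=β) = 0.9641
  S=γ: p=0.2800, H(T|S=γ) = 1.0000
Weighted sum = 0.934 bits.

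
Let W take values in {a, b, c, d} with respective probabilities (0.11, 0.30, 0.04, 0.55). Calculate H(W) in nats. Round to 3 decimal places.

1.062 nats

H(W) = −Σ p·ln p.
  −(0.11)·ln(0.11) = 0.2428
  −(0.30)·ln(0.30) = 0.3612
  −(0.04)·ln(0.04) = 0.1288
  −(0.55)·ln(0.55) = 0.3288
Sum: 0.2428 + 0.3612 + 0.1288 + 0.3288 = 1.062 nats.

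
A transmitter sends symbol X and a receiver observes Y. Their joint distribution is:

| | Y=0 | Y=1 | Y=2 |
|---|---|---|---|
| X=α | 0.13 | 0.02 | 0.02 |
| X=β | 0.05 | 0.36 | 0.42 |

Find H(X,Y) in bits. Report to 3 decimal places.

1.881 bits

H(X,Y) = −Σ p(x,y)·log₂ p(x,y) over all 6 cells.
  cell (α,0): −0.13·log₂0.13 = 0.3826
  cell (α,1): −0.02·log₂0.02 = 0.1129
  cell (α,2): −0.02·log₂0.02 = 0.1129
  cell (β,0): −0.05·log₂0.05 = 0.2161
  cell (β,1): −0.36·log₂0.36 = 0.5306
  cell (β,2): −0.42·log₂0.42 = 0.5256
Sum = 1.881 bits.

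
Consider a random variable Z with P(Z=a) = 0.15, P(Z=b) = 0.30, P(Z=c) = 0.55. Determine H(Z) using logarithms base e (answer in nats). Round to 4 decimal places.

0.9746 nats

H(Z) = −Σ p·ln p.
  −(0.15)·ln(0.15) = 0.28457
  −(0.30)·ln(0.30) = 0.36119
  −(0.55)·ln(0.55) = 0.32881
Sum: 0.28457 + 0.36119 + 0.32881 = 0.9746 nats.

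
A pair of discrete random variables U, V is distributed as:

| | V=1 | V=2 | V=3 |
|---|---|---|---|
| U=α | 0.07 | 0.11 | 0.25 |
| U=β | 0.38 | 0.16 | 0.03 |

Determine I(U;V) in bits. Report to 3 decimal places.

0.304 bits

Marginals: p(U) = (0.4300, 0.5700), p(V) = (0.4500, 0.2700, 0.2800).
I(U;V) = H(U) + H(V) − H(U,V).
H(U) = 0.9858, H(V) = 1.5426, H(U,V) = 2.2241.
I(U;V) = 0.9858 + 1.5426 − 2.2241 = 0.304 bits.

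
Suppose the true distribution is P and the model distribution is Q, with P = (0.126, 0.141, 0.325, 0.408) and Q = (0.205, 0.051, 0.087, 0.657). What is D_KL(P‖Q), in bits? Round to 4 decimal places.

D(P‖Q) = Σ p·log₂(p/q).
  0.126·log₂(0.126/0.205) = -0.08848
  0.141·log₂(0.141/0.051) = 0.20686
  0.325·log₂(0.325/0.087) = 0.61794
  0.408·log₂(0.408/0.657) = -0.28043
D(P‖Q) = 0.4559 bits.

0.4559 bits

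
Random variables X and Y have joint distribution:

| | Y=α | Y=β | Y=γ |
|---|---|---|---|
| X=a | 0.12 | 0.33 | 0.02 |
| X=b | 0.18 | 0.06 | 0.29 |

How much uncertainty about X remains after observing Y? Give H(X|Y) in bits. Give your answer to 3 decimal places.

Marginals: p(X) = (0.4700, 0.5300), p(Y) = (0.3000, 0.3900, 0.3100).
H(X|Y) = Σ p(Y) · H(X|Y=·).
  Y=α: p=0.3000, H(X|Y=α) = 0.9710
  Y=β: p=0.3900, H(X|Y=β) = 0.6194
  Y=γ: p=0.3100, H(X|Y=γ) = 0.3451
Weighted sum = 0.640 bits.

0.640 bits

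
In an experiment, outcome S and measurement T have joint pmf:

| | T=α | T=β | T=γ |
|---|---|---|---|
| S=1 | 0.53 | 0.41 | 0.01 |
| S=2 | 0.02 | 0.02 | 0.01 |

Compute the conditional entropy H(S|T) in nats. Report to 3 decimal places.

0.181 nats

Marginals: p(S) = (0.9500, 0.0500), p(T) = (0.5500, 0.4300, 0.0200).
H(S|T) = Σ p(T) · H(S|T=·).
  T=α: p=0.5500, H(S|T=α) = 0.1562
  T=β: p=0.4300, H(S|T=β) = 0.1881
  T=γ: p=0.0200, H(S|T=γ) = 0.6931
Weighted sum = 0.181 nats.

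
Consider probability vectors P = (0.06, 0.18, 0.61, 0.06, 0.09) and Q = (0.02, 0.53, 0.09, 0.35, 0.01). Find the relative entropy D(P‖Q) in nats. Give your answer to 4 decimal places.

1.1308 nats

D(P‖Q) = Σ p·ln(p/q).
  0.06·ln(0.06/0.02) = 0.06592
  0.18·ln(0.18/0.53) = -0.19439
  0.61·ln(0.61/0.09) = 1.16733
  0.06·ln(0.06/0.35) = -0.10582
  0.09·ln(0.09/0.01) = 0.19775
D(P‖Q) = 1.1308 nats.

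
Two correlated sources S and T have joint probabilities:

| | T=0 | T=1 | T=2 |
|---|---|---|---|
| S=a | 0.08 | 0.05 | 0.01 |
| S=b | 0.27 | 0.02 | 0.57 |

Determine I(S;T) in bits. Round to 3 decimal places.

Marginals: p(S) = (0.1400, 0.8600), p(T) = (0.3500, 0.0700, 0.5800).
I(S;T) = Σ p(x,y)·log₂[p(x,y)/(p(x)p(y))].
  (a,0): 0.08·log₂(1.6327) = 0.0566
  (a,1): 0.05·log₂(5.1020) = 0.1176
  (a,2): 0.01·log₂(0.1232) = -0.0302
  (b,0): 0.27·log₂(0.8970) = -0.0423
  (b,1): 0.02·log₂(0.3322) = -0.0318
  (b,2): 0.57·log₂(1.1427) = 0.1097
Sum = 0.180 bits.

0.180 bits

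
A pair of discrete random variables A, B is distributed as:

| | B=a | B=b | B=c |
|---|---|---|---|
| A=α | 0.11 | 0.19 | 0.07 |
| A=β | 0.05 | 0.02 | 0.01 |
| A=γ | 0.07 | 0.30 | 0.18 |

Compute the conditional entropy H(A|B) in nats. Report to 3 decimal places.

Marginals: p(A) = (0.3700, 0.0800, 0.5500), p(B) = (0.2300, 0.5100, 0.2600).
H(A|B) = Σ p(B) · H(A|B=·).
  B=a: p=0.2300, H(A|B=a) = 1.0466
  B=b: p=0.5100, H(A|B=b) = 0.8070
  B=c: p=0.2600, H(A|B=c) = 0.7332
Weighted sum = 0.843 nats.

0.843 nats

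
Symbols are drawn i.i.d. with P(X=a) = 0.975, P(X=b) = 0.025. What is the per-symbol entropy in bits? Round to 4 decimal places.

0.1687 bits

H(X) = −Σ p·log₂ p.
  −(0.975)·log₂(0.975) = 0.03561
  −(0.025)·log₂(0.025) = 0.13305
Sum: 0.03561 + 0.13305 = 0.1687 bits.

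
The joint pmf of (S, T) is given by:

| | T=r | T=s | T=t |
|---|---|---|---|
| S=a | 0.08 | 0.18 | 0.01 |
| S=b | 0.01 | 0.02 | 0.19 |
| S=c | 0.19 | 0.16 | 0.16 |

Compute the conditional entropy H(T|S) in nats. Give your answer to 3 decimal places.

Chain rule: H(T|S) = H(S,T) − H(S).
Marginals: p(S) = (0.2700, 0.2200, 0.5100), p(T) = (0.2800, 0.3600, 0.3600).
H(S,T) = 1.8986 nats; H(S) = 1.0300 nats.
H(T|S) = 1.8986 − 1.0300 = 0.869 nats.

0.869 nats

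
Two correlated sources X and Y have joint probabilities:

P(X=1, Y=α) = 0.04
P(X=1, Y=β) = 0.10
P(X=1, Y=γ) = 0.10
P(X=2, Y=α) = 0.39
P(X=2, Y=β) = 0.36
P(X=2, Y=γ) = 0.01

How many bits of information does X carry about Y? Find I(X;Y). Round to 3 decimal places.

Marginals: p(X) = (0.2400, 0.7600), p(Y) = (0.4300, 0.4600, 0.1100).
I(X;Y) = Σ p(x,y)·log₂[p(x,y)/(p(x)p(y))].
  (1,α): 0.04·log₂(0.3876) = -0.0547
  (1,β): 0.10·log₂(0.9058) = -0.0143
  (1,γ): 0.10·log₂(3.7879) = 0.1921
  (2,α): 0.39·log₂(1.1934) = 0.0995
  (2,β): 0.36·log₂(1.0297) = 0.0152
  (2,γ): 0.01·log₂(0.1196) = -0.0306
Sum = 0.207 bits.

0.207 bits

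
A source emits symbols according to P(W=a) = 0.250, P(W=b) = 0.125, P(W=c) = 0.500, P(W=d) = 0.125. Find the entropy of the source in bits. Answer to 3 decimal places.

1.750 bits

H(W) = −Σ p·log₂ p.
  −(0.250)·log₂(0.250) = 0.5000
  −(0.125)·log₂(0.125) = 0.3750
  −(0.500)·log₂(0.500) = 0.5000
  −(0.125)·log₂(0.125) = 0.3750
Sum: 0.5000 + 0.3750 + 0.5000 + 0.3750 = 1.750 bits.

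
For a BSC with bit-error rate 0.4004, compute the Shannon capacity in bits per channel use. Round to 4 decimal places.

0.0288 bits

Binary symmetric channel: C = 1 − h₂(ε) where h₂ is the binary entropy function.
h₂(0.4004) = −0.4004·log₂0.4004 − 0.5996·log₂0.5996 = 0.9712.
C = 1 − 0.9712 = 0.0288 bits per channel use.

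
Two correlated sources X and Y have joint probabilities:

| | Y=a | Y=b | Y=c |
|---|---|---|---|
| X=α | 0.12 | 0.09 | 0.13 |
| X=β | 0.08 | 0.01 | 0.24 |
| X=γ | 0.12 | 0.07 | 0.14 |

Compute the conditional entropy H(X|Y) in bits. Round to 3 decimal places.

1.491 bits

Marginals: p(X) = (0.3400, 0.3300, 0.3300), p(Y) = (0.3200, 0.1700, 0.5100).
H(X|Y) = Σ p(Y) · H(X|Y=·).
  Y=a: p=0.3200, H(X|Y=a) = 1.5613
  Y=b: p=0.1700, H(X|Y=b) = 1.2533
  Y=c: p=0.5100, H(X|Y=c) = 1.5264
Weighted sum = 1.491 bits.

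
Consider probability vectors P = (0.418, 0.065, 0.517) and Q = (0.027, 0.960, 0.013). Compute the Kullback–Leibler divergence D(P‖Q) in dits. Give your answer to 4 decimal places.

1.2483 dits

D(P‖Q) = Σ p·log₁₀(p/q).
  0.418·log₁₀(0.418/0.027) = 0.49734
  0.065·log₁₀(0.065/0.960) = -0.07601
  0.517·log₁₀(0.517/0.013) = 0.82697
D(P‖Q) = 1.2483 dits.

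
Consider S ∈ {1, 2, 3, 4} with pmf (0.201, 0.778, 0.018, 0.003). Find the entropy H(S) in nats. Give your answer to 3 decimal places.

0.608 nats

H(S) = −Σ p·ln p.
  −(0.201)·ln(0.201) = 0.3225
  −(0.778)·ln(0.778) = 0.1953
  −(0.018)·ln(0.018) = 0.0723
  −(0.003)·ln(0.003) = 0.0174
Sum: 0.3225 + 0.1953 + 0.0723 + 0.0174 = 0.608 nats.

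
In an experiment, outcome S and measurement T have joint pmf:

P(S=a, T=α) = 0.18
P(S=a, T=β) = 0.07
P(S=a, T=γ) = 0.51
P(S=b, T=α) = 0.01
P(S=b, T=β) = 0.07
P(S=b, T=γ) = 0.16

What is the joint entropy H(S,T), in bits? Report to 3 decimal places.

1.967 bits

H(S,T) = −Σ p(x,y)·log₂ p(x,y) over all 6 cells.
  cell (a,α): −0.18·log₂0.18 = 0.4453
  cell (a,β): −0.07·log₂0.07 = 0.2686
  cell (a,γ): −0.51·log₂0.51 = 0.4954
  cell (b,α): −0.01·log₂0.01 = 0.0664
  cell (b,β): −0.07·log₂0.07 = 0.2686
  cell (b,γ): −0.16·log₂0.16 = 0.4230
Sum = 1.967 bits.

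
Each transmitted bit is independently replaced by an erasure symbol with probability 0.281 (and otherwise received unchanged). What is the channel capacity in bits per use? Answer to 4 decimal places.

Binary erasure channel: capacity C = 1 − ε.
C = 1 − 0.281 = 0.7190 bits per channel use.

0.7190 bits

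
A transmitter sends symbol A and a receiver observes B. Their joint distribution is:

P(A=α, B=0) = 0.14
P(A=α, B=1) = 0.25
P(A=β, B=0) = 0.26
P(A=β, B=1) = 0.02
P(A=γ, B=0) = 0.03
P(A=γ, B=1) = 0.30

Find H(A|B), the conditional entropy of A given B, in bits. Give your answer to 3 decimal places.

1.202 bits

Chain rule: H(A|B) = H(A,B) − H(B).
Marginals: p(A) = (0.3900, 0.2800, 0.3300), p(B) = (0.4300, 0.5700).
H(A,B) = 2.1881 bits; H(B) = 0.9858 bits.
H(A|B) = 2.1881 − 0.9858 = 1.202 bits.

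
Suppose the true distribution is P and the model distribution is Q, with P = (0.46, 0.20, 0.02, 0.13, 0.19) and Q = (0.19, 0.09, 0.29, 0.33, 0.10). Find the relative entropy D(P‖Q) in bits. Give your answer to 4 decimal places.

D(P‖Q) = Σ p·log₂(p/q).
  0.46·log₂(0.46/0.19) = 0.58679
  0.20·log₂(0.20/0.09) = 0.23040
  0.02·log₂(0.02/0.29) = -0.07716
  0.13·log₂(0.13/0.33) = -0.17471
  0.19·log₂(0.19/0.10) = 0.17594
D(P‖Q) = 0.7413 bits.

0.7413 bits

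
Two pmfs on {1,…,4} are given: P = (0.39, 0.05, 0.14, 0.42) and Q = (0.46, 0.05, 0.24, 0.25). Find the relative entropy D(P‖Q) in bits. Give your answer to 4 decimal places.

D(P‖Q) = Σ p·log₂(p/q).
  0.39·log₂(0.39/0.46) = -0.09288
  0.05·log₂(0.05/0.05) = 0.00000
  0.14·log₂(0.14/0.24) = -0.10887
  0.42·log₂(0.42/0.25) = 0.31435
D(P‖Q) = 0.1126 bits.

0.1126 bits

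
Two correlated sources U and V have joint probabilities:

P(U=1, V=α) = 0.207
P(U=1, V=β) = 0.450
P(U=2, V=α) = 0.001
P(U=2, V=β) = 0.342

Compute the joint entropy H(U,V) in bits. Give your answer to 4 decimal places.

1.5281 bits

H(U,V) = −Σ p(x,y)·log₂ p(x,y) over all 4 cells.
  cell (1,α): −0.207·log₂0.207 = 0.47037
  cell (1,β): −0.450·log₂0.450 = 0.51840
  cell (2,α): −0.001·log₂0.001 = 0.00997
  cell (2,β): −0.342·log₂0.342 = 0.52939
Sum = 1.5281 bits.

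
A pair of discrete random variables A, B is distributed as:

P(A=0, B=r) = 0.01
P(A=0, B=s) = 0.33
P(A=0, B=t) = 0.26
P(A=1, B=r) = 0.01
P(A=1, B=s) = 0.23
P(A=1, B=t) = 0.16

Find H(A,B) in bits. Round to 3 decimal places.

H(A,B) = −Σ p(x,y)·log₂ p(x,y) over all 6 cells.
  cell (0,r): −0.01·log₂0.01 = 0.0664
  cell (0,s): −0.33·log₂0.33 = 0.5278
  cell (0,t): −0.26·log₂0.26 = 0.5053
  cell (1,r): −0.01·log₂0.01 = 0.0664
  cell (1,s): −0.23·log₂0.23 = 0.4877
  cell (1,t): −0.16·log₂0.16 = 0.4230
Sum = 2.077 bits.

2.077 bits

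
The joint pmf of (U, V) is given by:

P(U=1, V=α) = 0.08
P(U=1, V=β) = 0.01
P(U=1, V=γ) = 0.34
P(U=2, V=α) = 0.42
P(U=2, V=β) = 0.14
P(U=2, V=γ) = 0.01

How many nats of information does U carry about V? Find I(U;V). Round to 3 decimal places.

0.381 nats

Marginals: p(U) = (0.4300, 0.5700), p(V) = (0.5000, 0.1500, 0.3500).
I(U;V) = Σ p(x,y)·ln[p(x,y)/(p(x)p(y))].
  (1,α): 0.08·ln(0.3721) = -0.0791
  (1,β): 0.01·ln(0.1550) = -0.0186
  (1,γ): 0.34·ln(2.2591) = 0.2771
  (2,α): 0.42·ln(1.4737) = 0.1629
  (2,β): 0.14·ln(1.6374) = 0.0690
  (2,γ): 0.01·ln(0.0501) = -0.0299
Sum = 0.381 nats.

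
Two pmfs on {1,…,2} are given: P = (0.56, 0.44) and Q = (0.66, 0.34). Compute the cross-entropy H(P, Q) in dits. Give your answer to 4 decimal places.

H(P,Q) = −Σ p·log₁₀ q.
  −0.56·log₁₀(0.66) = 0.10106
  −0.44·log₁₀(0.34) = 0.20615
H(P,Q) = 0.3072 dits.

0.3072 dits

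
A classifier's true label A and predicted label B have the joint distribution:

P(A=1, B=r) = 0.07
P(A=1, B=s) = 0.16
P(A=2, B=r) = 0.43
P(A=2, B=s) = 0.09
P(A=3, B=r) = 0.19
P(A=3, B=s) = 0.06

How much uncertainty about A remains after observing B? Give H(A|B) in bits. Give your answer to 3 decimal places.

Marginals: p(A) = (0.2300, 0.5200, 0.2500), p(B) = (0.6900, 0.3100).
H(A|B) = Σ p(B) · H(A|B=·).
  B=r: p=0.6900, H(A|B=r) = 1.2724
  B=s: p=0.3100, H(A|B=s) = 1.4691
Weighted sum = 1.333 bits.

1.333 bits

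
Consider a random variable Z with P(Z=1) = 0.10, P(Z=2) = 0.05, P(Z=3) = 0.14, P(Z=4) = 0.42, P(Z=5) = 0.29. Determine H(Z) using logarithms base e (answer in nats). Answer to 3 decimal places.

H(Z) = −Σ p·ln p.
  −(0.10)·ln(0.10) = 0.2303
  −(0.05)·ln(0.05) = 0.1498
  −(0.14)·ln(0.14) = 0.2753
  −(0.42)·ln(0.42) = 0.3644
  −(0.29)·ln(0.29) = 0.3590
Sum: 0.2303 + 0.1498 + 0.2753 + 0.3644 + 0.3590 = 1.379 nats.

1.379 nats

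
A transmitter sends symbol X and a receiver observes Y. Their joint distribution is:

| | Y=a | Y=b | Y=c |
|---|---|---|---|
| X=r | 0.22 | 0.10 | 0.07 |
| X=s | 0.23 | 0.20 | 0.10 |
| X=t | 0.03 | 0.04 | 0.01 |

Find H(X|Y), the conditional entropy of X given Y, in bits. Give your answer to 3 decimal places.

1.287 bits

Chain rule: H(X|Y) = H(X,Y) − H(Y).
Marginals: p(X) = (0.3900, 0.5300, 0.0800), p(Y) = (0.4800, 0.3400, 0.1800).
H(X,Y) = 2.7695 bits; H(Y) = 1.4828 bits.
H(X|Y) = 2.7695 − 1.4828 = 1.287 bits.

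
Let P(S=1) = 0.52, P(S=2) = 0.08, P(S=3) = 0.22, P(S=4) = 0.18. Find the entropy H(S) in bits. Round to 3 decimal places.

1.708 bits

H(S) = −Σ p·log₂ p.
  −(0.52)·log₂(0.52) = 0.4906
  −(0.08)·log₂(0.08) = 0.2915
  −(0.22)·log₂(0.22) = 0.4806
  −(0.18)·log₂(0.18) = 0.4453
Sum: 0.4906 + 0.2915 + 0.4806 + 0.4453 = 1.708 bits.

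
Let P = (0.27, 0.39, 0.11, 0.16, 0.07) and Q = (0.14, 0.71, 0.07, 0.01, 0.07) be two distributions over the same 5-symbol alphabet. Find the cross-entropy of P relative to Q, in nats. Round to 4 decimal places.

1.8799 nats

H(P,Q) = −Σ p·ln q.
  −0.27·ln(0.14) = 0.53085
  −0.39·ln(0.71) = 0.13357
  −0.11·ln(0.07) = 0.29252
  −0.16·ln(0.01) = 0.73683
  −0.07·ln(0.07) = 0.18615
H(P,Q) = 1.8799 nats.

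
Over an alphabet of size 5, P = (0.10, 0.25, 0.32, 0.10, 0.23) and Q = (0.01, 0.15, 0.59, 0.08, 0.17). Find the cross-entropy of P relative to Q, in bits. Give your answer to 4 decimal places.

H(P,Q) = −Σ p·log₂ q.
  −0.10·log₂(0.01) = 0.66439
  −0.25·log₂(0.15) = 0.68424
  −0.32·log₂(0.59) = 0.24359
  −0.10·log₂(0.08) = 0.36439
  −0.23·log₂(0.17) = 0.58797
H(P,Q) = 2.5446 bits.

2.5446 bits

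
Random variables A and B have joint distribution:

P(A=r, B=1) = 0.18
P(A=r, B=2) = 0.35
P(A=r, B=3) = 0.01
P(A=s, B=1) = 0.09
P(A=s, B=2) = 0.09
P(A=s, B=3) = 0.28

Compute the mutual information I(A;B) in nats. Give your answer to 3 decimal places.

0.252 nats

Marginals: p(A) = (0.5400, 0.4600), p(B) = (0.2700, 0.4400, 0.2900).
I(A;B) = H(A) + H(B) − H(A,B).
H(A) = 0.6899, H(B) = 1.0737, H(A,B) = 1.5120.
I(A;B) = 0.6899 + 1.0737 − 1.5120 = 0.252 nats.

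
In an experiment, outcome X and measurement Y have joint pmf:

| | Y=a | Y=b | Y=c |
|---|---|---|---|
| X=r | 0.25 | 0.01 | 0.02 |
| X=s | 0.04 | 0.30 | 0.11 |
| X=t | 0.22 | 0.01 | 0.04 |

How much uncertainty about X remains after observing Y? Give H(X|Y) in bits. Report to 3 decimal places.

Marginals: p(X) = (0.2800, 0.4500, 0.2700), p(Y) = (0.5100, 0.3200, 0.1700).
H(X|Y) = Σ p(Y) · H(X|Y=·).
  Y=a: p=0.5100, H(X|Y=a) = 1.3155
  Y=b: p=0.3200, H(X|Y=b) = 0.3998
  Y=c: p=0.1700, H(X|Y=c) = 1.2608
Weighted sum = 1.013 bits.

1.013 bits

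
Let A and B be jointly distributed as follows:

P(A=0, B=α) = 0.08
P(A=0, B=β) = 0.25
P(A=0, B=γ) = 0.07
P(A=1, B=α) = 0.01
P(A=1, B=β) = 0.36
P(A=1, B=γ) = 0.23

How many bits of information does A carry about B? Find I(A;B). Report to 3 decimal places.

Marginals: p(A) = (0.4000, 0.6000), p(B) = (0.0900, 0.6100, 0.3000).
I(A;B) = H(A) + H(B) − H(A,B).
H(A) = 0.9710, H(B) = 1.2687, H(A,B) = 2.1448.
I(A;B) = 0.9710 + 1.2687 − 2.1448 = 0.095 bits.

0.095 bits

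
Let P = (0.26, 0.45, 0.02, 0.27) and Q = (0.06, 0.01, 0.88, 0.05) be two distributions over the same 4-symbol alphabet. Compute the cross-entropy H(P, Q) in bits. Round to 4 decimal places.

H(P,Q) = −Σ p·log₂ q.
  −0.26·log₂(0.06) = 1.05531
  −0.45·log₂(0.01) = 2.98974
  −0.02·log₂(0.88) = 0.00369
  −0.27·log₂(0.05) = 1.16692
H(P,Q) = 5.2157 bits.

5.2157 bits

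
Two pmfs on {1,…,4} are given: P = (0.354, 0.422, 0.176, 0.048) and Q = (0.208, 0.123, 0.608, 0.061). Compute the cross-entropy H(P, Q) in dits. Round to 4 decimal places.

0.7218 dits

H(P,Q) = −Σ p·log₁₀ q.
  −0.354·log₁₀(0.208) = 0.24141
  −0.422·log₁₀(0.123) = 0.38406
  −0.176·log₁₀(0.608) = 0.03803
  −0.048·log₁₀(0.061) = 0.05830
H(P,Q) = 0.7218 dits.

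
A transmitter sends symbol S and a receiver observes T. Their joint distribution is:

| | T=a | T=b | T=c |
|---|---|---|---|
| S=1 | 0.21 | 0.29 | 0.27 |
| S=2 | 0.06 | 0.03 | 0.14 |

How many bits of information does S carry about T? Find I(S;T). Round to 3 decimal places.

0.048 bits

Marginals: p(S) = (0.7700, 0.2300), p(T) = (0.2700, 0.3200, 0.4100).
I(S;T) = Σ p(x,y)·log₂[p(x,y)/(p(x)p(y))].
  (1,a): 0.21·log₂(1.0101) = 0.0030
  (1,b): 0.29·log₂(1.1769) = 0.0682
  (1,c): 0.27·log₂(0.8552) = -0.0609
  (2,a): 0.06·log₂(0.9662) = -0.0030
  (2,b): 0.03·log₂(0.4076) = -0.0388
  (2,c): 0.14·log₂(1.4846) = 0.0798
Sum = 0.048 bits.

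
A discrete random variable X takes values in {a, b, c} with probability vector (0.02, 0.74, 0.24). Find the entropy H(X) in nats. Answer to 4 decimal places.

H(X) = −Σ p·ln p.
  −(0.02)·ln(0.02) = 0.07824
  −(0.74)·ln(0.74) = 0.22282
  −(0.24)·ln(0.24) = 0.34251
Sum: 0.07824 + 0.22282 + 0.34251 = 0.6436 nats.

0.6436 nats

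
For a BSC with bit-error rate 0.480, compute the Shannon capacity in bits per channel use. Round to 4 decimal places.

0.0012 bits

Binary symmetric channel: C = 1 − h₂(ε) where h₂ is the binary entropy function.
h₂(0.480) = −0.480·log₂0.480 − 0.520·log₂0.520 = 0.9988.
C = 1 − 0.9988 = 0.0012 bits per channel use.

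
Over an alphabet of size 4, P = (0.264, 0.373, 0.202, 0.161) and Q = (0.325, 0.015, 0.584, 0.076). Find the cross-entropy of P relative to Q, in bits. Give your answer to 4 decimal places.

H(P,Q) = −Σ p·log₂ q.
  −0.264·log₂(0.325) = 0.42807
  −0.373·log₂(0.015) = 2.25997
  −0.202·log₂(0.584) = 0.15674
  −0.161·log₂(0.076) = 0.59857
H(P,Q) = 3.4434 bits.

3.4434 bits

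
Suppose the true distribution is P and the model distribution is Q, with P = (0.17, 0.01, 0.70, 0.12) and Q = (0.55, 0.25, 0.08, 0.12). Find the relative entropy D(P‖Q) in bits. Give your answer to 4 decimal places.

1.8561 bits

D(P‖Q) = Σ p·log₂(p/q).
  0.17·log₂(0.17/0.55) = -0.28796
  0.01·log₂(0.01/0.25) = -0.04644
  0.70·log₂(0.70/0.08) = 2.19050
  0.12·log₂(0.12/0.12) = 0.00000
D(P‖Q) = 1.8561 bits.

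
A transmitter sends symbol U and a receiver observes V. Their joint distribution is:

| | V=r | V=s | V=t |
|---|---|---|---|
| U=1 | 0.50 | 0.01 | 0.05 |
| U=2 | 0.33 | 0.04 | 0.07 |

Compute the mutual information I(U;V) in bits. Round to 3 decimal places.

Marginals: p(U) = (0.5600, 0.4400), p(V) = (0.8300, 0.0500, 0.1200).
I(U;V) = Σ p(x,y)·log₂[p(x,y)/(p(x)p(y))].
  (1,r): 0.50·log₂(1.0757) = 0.0527
  (1,s): 0.01·log₂(0.3571) = -0.0149
  (1,t): 0.05·log₂(0.7440) = -0.0213
  (2,r): 0.33·log₂(0.9036) = -0.0483
  (2,s): 0.04·log₂(1.8182) = 0.0345
  (2,t): 0.07·log₂(1.3258) = 0.0285
Sum = 0.031 bits.

0.031 bits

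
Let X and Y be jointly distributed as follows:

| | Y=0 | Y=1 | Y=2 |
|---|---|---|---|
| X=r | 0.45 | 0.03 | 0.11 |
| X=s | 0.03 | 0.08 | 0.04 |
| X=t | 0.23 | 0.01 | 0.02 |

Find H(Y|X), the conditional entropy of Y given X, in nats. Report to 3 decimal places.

0.660 nats

Chain rule: H(Y|X) = H(X,Y) − H(X).
Marginals: p(X) = (0.5900, 0.1500, 0.2600), p(Y) = (0.7100, 0.1200, 0.1700).
H(X,Y) = 1.6057 nats; H(X) = 0.9461 nats.
H(Y|X) = 1.6057 − 0.9461 = 0.660 nats.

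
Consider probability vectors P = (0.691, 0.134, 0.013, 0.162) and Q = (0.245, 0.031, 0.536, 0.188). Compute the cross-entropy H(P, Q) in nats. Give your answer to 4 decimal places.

1.7162 nats

H(P,Q) = −Σ p·ln q.
  −0.691·ln(0.245) = 0.97189
  −0.134·ln(0.031) = 0.46548
  −0.013·ln(0.536) = 0.00811
  −0.162·ln(0.188) = 0.27075
H(P,Q) = 1.7162 nats.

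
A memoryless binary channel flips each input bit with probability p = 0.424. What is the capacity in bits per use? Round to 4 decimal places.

Binary symmetric channel: C = 1 − h₂(ε) where h₂ is the binary entropy function.
h₂(0.424) = −0.424·log₂0.424 − 0.576·log₂0.576 = 0.9833.
C = 1 − 0.9833 = 0.0167 bits per channel use.

0.0167 bits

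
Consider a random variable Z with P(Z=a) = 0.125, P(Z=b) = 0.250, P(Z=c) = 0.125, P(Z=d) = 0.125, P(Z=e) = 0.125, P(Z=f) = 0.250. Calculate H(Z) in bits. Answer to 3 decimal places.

H(Z) = −Σ p·log₂ p.
  −(0.125)·log₂(0.125) = 0.3750
  −(0.250)·log₂(0.250) = 0.5000
  −(0.125)·log₂(0.125) = 0.3750
  −(0.125)·log₂(0.125) = 0.3750
  −(0.125)·log₂(0.125) = 0.3750
  −(0.250)·log₂(0.250) = 0.5000
Sum: 0.3750 + 0.5000 + 0.3750 + 0.3750 + 0.3750 + 0.5000 = 2.500 bits.

2.500 bits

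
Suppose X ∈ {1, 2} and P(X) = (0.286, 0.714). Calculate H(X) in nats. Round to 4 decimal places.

H(X) = −Σ p·ln p.
  −(0.286)·ln(0.286) = 0.35800
  −(0.714)·ln(0.714) = 0.24053
Sum: 0.35800 + 0.24053 = 0.5985 nats.

0.5985 nats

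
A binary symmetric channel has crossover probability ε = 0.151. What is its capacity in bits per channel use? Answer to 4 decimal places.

Binary symmetric channel: C = 1 − h₂(ε) where h₂ is the binary entropy function.
h₂(0.151) = −0.151·log₂0.151 − 0.849·log₂0.849 = 0.6123.
C = 1 − 0.6123 = 0.3877 bits per channel use.

0.3877 bits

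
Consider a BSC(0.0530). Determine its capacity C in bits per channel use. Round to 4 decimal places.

Binary symmetric channel: C = 1 − h₂(ε) where h₂ is the binary entropy function.
h₂(0.0530) = −0.0530·log₂0.0530 − 0.9470·log₂0.9470 = 0.2990.
C = 1 − 0.2990 = 0.7010 bits per channel use.

0.7010 bits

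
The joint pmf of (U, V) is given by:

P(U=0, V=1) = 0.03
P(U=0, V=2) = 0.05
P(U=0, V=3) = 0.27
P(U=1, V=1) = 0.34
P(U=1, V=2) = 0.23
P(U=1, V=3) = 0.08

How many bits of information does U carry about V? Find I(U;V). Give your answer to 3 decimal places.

0.323 bits

Marginals: p(U) = (0.3500, 0.6500), p(V) = (0.3700, 0.2800, 0.3500).
I(U;V) = H(U) + H(V) − H(U,V).
H(U) = 0.9341, H(V) = 1.5751, H(U,V) = 2.1862.
I(U;V) = 0.9341 + 1.5751 − 2.1862 = 0.323 bits.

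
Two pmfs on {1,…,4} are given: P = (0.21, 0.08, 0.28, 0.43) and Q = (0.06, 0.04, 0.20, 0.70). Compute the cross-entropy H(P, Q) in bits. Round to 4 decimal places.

2.0953 bits

H(P,Q) = −Σ p·log₂ q.
  −0.21·log₂(0.06) = 0.85237
  −0.08·log₂(0.04) = 0.37151
  −0.28·log₂(0.20) = 0.65014
  −0.43·log₂(0.70) = 0.22127
H(P,Q) = 2.0953 bits.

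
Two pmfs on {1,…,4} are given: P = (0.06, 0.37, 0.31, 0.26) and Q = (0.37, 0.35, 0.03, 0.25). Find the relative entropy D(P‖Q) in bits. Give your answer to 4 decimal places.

D(P‖Q) = Σ p·log₂(p/q).
  0.06·log₂(0.06/0.37) = -0.15747
  0.37·log₂(0.37/0.35) = 0.02966
  0.31·log₂(0.31/0.03) = 1.04446
  0.26·log₂(0.26/0.25) = 0.01471
D(P‖Q) = 0.9314 bits.

0.9314 bits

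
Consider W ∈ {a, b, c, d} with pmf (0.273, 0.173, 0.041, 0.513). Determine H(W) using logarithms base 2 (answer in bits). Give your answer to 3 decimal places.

1.632 bits

H(W) = −Σ p·log₂ p.
  −(0.273)·log₂(0.273) = 0.5113
  −(0.173)·log₂(0.173) = 0.4379
  −(0.041)·log₂(0.041) = 0.1889
  −(0.513)·log₂(0.513) = 0.4940
Sum: 0.5113 + 0.4379 + 0.1889 + 0.4940 = 1.632 bits.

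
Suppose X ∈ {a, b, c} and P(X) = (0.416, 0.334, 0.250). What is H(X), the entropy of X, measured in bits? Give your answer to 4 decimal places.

H(X) = −Σ p·log₂ p.
  −(0.416)·log₂(0.416) = 0.52638
  −(0.334)·log₂(0.334) = 0.52841
  −(0.250)·log₂(0.250) = 0.50000
Sum: 0.52638 + 0.52841 + 0.50000 = 1.5548 bits.

1.5548 bits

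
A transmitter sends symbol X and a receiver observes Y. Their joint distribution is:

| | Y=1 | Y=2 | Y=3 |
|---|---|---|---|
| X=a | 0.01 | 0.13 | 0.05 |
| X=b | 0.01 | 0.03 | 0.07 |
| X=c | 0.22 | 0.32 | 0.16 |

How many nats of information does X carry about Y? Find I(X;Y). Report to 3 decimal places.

0.070 nats

Marginals: p(X) = (0.1900, 0.1100, 0.7000), p(Y) = (0.2400, 0.4800, 0.2800).
I(X;Y) = Σ p(x,y)·ln[p(x,y)/(p(x)p(y))].
  (a,1): 0.01·ln(0.2193) = -0.0152
  (a,2): 0.13·ln(1.4254) = 0.0461
  (a,3): 0.05·ln(0.9398) = -0.0031
  (b,1): 0.01·ln(0.3788) = -0.0097
  (b,2): 0.03·ln(0.5682) = -0.0170
  (b,3): 0.07·ln(2.2727) = 0.0575
  (c,1): 0.22·ln(1.3095) = 0.0593
  (c,2): 0.32·ln(0.9524) = -0.0156
  (c,3): 0.16·ln(0.8163) = -0.0325
Sum = 0.070 nats.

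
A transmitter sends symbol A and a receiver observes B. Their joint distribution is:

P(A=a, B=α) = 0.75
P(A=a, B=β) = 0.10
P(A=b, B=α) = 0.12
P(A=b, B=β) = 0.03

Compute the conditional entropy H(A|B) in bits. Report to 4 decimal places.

0.6049 bits

Marginals: p(A) = (0.8500, 0.1500), p(B) = (0.8700, 0.1300).
H(A|B) = Σ p(B) · H(A|B=·).
  B=α: p=0.8700, H(A|B=α) = 0.5788
  B=β: p=0.1300, H(A|B=β) = 0.7793
Weighted sum = 0.6049 bits.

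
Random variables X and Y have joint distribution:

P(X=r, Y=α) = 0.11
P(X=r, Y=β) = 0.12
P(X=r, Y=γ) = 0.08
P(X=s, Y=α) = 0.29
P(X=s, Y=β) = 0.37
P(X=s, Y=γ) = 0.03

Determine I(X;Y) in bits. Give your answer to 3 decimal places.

Marginals: p(X) = (0.3100, 0.6900), p(Y) = (0.4000, 0.4900, 0.1100).
I(X;Y) = H(X) + H(Y) − H(X,Y).
H(X) = 0.8932, H(Y) = 1.3833, H(X,Y) = 2.2093.
I(X;Y) = 0.8932 + 1.3833 − 2.2093 = 0.067 bits.

0.067 bits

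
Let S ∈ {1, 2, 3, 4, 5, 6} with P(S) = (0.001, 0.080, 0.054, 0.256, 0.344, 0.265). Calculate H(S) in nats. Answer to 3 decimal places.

1.434 nats

H(S) = −Σ p·ln p.
  −(0.001)·ln(0.001) = 0.0069
  −(0.080)·ln(0.080) = 0.2021
  −(0.054)·ln(0.054) = 0.1576
  −(0.256)·ln(0.256) = 0.3488
  −(0.344)·ln(0.344) = 0.3671
  −(0.265)·ln(0.265) = 0.3519
Sum: 0.0069 + 0.2021 + 0.1576 + 0.3488 + 0.3671 + 0.3519 = 1.434 nats.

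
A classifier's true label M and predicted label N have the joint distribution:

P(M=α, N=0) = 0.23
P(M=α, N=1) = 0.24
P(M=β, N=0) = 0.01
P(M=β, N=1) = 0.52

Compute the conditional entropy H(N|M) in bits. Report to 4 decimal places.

Chain rule: H(N|M) = H(M,N) − H(M).
Marginals: p(M) = (0.4700, 0.5300), p(N) = (0.2400, 0.7600).
H(M,N) = 1.5388 bits; H(M) = 0.9974 bits.
H(N|M) = 1.5388 − 0.9974 = 0.5414 bits.

0.5414 bits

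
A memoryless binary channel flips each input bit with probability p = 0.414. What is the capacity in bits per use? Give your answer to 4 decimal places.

Binary symmetric channel: C = 1 − h₂(ε) where h₂ is the binary entropy function.
h₂(0.414) = −0.414·log₂0.414 − 0.586·log₂0.586 = 0.9786.
C = 1 − 0.9786 = 0.0214 bits per channel use.

0.0214 bits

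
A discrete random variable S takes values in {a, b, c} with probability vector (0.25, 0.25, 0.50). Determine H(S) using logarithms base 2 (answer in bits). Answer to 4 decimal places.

1.5000 bits

H(S) = −Σ p·log₂ p.
  −(0.25)·log₂(0.25) = 0.50000
  −(0.25)·log₂(0.25) = 0.50000
  −(0.50)·log₂(0.50) = 0.50000
Sum: 0.50000 + 0.50000 + 0.50000 = 1.5000 bits.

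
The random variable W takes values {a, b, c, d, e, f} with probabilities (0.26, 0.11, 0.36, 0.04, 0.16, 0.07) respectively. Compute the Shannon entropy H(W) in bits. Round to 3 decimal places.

2.264 bits

H(W) = −Σ p·log₂ p.
  −(0.26)·log₂(0.26) = 0.5053
  −(0.11)·log₂(0.11) = 0.3503
  −(0.36)·log₂(0.36) = 0.5306
  −(0.04)·log₂(0.04) = 0.1858
  −(0.16)·log₂(0.16) = 0.4230
  −(0.07)·log₂(0.07) = 0.2686
Sum: 0.5053 + 0.3503 + 0.5306 + 0.1858 + 0.4230 + 0.2686 = 2.264 bits.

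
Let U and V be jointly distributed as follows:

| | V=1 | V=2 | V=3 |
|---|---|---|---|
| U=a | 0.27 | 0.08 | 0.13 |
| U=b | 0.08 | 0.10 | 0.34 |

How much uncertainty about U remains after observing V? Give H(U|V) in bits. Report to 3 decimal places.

Chain rule: H(U|V) = H(U,V) − H(V).
Marginals: p(U) = (0.4800, 0.5200), p(V) = (0.3500, 0.1800, 0.4700).
H(U,V) = 2.3370 bits; H(V) = 1.4874 bits.
H(U|V) = 2.3370 − 1.4874 = 0.850 bits.

0.850 bits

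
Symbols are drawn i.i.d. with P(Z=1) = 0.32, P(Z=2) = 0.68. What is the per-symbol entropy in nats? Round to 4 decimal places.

H(Z) = −Σ p·ln p.
  −(0.32)·ln(0.32) = 0.36462
  −(0.68)·ln(0.68) = 0.26225
Sum: 0.36462 + 0.26225 = 0.6269 nats.

0.6269 nats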